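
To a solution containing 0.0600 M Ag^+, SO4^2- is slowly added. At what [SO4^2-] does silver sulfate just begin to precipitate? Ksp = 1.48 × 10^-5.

[SO4^2-] ≈ 4.11 x 10^-3 M

Ag2SO4(s) <=> 2 Ag^+ + SO4^2-
Ksp = [Ag^+]^2[SO4^2-]
Precipitation begins when Q = Ksp. With [Ag^+] = 0.0600 M:
1.48 × 10^-5 = (0.0600)^2 × [SO4^2-]
[SO4^2-] = (1.48 × 10^-5 / 3.600 × 10^-3) = 4.11 × 10^-3 M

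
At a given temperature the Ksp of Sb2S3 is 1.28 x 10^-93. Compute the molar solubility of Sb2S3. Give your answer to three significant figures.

s = 1.03 × 10^-19 M

Sb2S3(s) <=> 2 Sb^3+ + 3 S^2-
Ksp = [Sb^3+]^2[S^2-]^3
Let s = molar solubility. Then [Sb^3+] = 2s and [S^2-] = 3s.
So Ksp = (2s)^2 × (3s)^3 = 108s^5
s = (1.28 x 10^-93 / 108)^(1/5) = 1.03 × 10^-19 M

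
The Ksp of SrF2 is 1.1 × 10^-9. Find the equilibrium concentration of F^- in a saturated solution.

[F^-] = 1.3e-3 M

SrF2(s) <=> Sr^2+(aq) + 2 F^-(aq)
Ksp = [Sr^2+][F^-]^2
With molar solubility s: [Sr^2+] = s, [F^-] = 2s.
Ksp = s(2s)^2 = 4s^3
s = (1.1 × 10^-9 / 4)^(1/3) = 6.50 × 10^-4 M
[F^-] = 2s = 1.3 x 10^-3 M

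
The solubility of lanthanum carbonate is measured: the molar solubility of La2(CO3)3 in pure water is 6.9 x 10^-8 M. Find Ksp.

La2(CO3)3(s) ⇌ 2 La^3+ + 3 CO3^2-
Let s = molar solubility. Then [La^3+] = 2s and [CO3^2-] = 3s.
Ksp = [La^3+]^2[CO3^2-]^3
Substituting: Ksp = (2s)^2(3s)^3 = 108s^5
Ksp = 108 × (6.9 × 10^-8)^5 = 1.7 × 10^-34

Ksp ≈ 1.7 × 10^-34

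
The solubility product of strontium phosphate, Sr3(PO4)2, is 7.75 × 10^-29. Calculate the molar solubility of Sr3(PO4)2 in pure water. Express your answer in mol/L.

Sr3(PO4)2(s) ⇌ 3 Sr^2+ + 2 PO4^3-
Ksp = [Sr^2+]^3[PO4^3-]^2
Let s = molar solubility. Then [Sr^2+] = 3s and [PO4^3-] = 2s.
So Ksp = (3s)^3 × (2s)^2 = 108s^5
s^5 = 7.75 × 10^-29 / 108, so s = 9.36 × 10^-7 M

s = 9.36 × 10^-7 M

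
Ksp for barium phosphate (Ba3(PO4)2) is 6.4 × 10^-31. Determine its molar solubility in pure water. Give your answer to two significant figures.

Ba3(PO4)2(s) <=> 3 Ba^2+(aq) + 2 PO4^3-(aq)
Ksp = [Ba^2+]^3[PO4^3-]^2
For each mole of Ba3(PO4)2 that dissolves: [Ba^2+] = 3s, [PO4^3-] = 2s.
Substituting: Ksp = (3s)^3(2s)^2 = 108s^5
Solving, s = (6.4 × 10^-31/108)^(1/5) = 3.6 x 10^-7 M

s ≈ 3.6e-7 M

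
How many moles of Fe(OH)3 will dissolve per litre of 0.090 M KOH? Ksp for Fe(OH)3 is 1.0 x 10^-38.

Fe(OH)3(s) <=> Fe^3+(aq) + 3 OH^-(aq)
Ksp = [Fe^3+][OH^-]^3
Let s = moles of Fe(OH)3 that dissolve per litre. [Fe^3+] = s, [OH^-] = 0.090 + 3s ≈ 0.090 (Ksp is small, so little additional dissolves).
Ksp ≈ s × (0.090)^3
s = 1.4 × 10^-35 M
Check: 3s = 4.1 × 10^-35 ≪ 0.090, so the approximation is valid.

s ≈ 1.4 × 10^-35 M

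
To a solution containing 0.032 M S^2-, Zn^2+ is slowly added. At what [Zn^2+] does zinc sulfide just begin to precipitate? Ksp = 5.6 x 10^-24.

ZnS(s) ⇌ Zn^2+ + S^2-
Ksp = [Zn^2+][S^2-]
Precipitation begins when Q = Ksp. With [S^2-] = 0.032 M:
5.6 x 10^-24 = (0.032) × [Zn^2+]
[Zn^2+] = (5.6 x 10^-24 / 3.2 × 10^-2) = 1.8 × 10^-22 M

[Zn^2+] ≈ 1.8 × 10^-22 M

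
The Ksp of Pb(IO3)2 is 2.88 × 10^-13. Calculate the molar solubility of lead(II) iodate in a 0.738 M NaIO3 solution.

s = 5.29 × 10^-13 M

Pb(IO3)2(s) <=> Pb^2+(aq) + 2 IO3^-(aq)
Ksp = [Pb^2+][IO3^-]^2
If s mol/L dissolves here, [Pb^2+] = s, [IO3^-] = 0.738 + 2s ≈ 0.738 (since IO3^- from NaIO3 dominates).
Ksp ≈ s × (0.738)^2
s = 5.29 × 10^-13 M
Check: 2s = 1.1 × 10^-12 ≪ 0.738, so the approximation is valid.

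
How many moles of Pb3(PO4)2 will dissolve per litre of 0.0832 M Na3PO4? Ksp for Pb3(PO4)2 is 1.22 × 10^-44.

s ≈ 4.03e-15 M

Pb3(PO4)2(s) ⇌ 3 Pb^2+(aq) + 2 PO4^3-(aq)
Ksp = [Pb^2+]^3[PO4^3-]^2
Let s be the molar solubility in this solution. [Pb^2+] = 3s, [PO4^3-] = 0.0832 + 2s ≈ 0.0832 (common-ion effect: PO4^3- is already 0.0832 M).
Ksp ≈ (3s)^3 × (0.0832)^2
s = 4.03 x 10^-15 M
Check: 2s = 8.1 x 10^-15 ≪ 0.0832, so the approximation is valid.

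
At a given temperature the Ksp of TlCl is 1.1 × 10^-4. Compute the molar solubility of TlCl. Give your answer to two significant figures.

TlCl(s) ⇌ Tl^+ + Cl^-
Ksp = [Tl^+][Cl^-]
Let s = molar solubility. Then [Tl^+] = s and [Cl^-] = s.
Ksp = s^2
s = √(1.1 × 10^-4) = 1.0 × 10^-2 M

1.0 x 10^-2 M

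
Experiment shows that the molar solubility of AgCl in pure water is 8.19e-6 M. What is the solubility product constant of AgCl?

AgCl(s) ⇌ Ag^+ + Cl^-
If s mol/L of AgCl dissolves, [Ag^+] = s and [Cl^-] = s.
Ksp = [Ag^+][Cl^-]
Ksp = s × s = s^2
Ksp = (8.19 × 10^-6)^2 = 6.71 x 10^-11

6.71 × 10^-11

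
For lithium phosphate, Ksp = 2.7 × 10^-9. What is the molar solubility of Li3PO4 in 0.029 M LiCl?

1.1e-4 M

Li3PO4(s) ⇌ 3 Li^+(aq) + PO4^3-(aq)
Ksp = [Li^+]^3[PO4^3-]
Let s = moles of Li3PO4 that dissolve per litre. [Li^+] = 0.029 + 3s ≈ 0.029, [PO4^3-] = s (common-ion effect: Li^+ is already 0.029 M).
Ksp ≈ (0.029)^3 × s
s = 1.1 x 10^-4 M
Check: 3s = 3.3 × 10^-4 ≪ 0.029, so the approximation is valid.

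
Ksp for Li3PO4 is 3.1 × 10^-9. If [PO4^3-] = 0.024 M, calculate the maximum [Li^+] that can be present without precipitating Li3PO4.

Li3PO4(s) ⇌ 3 Li^+(aq) + PO4^3-(aq)
Ksp = [Li^+]^3[PO4^3-]
Precipitation begins when Q = Ksp. With [PO4^3-] = 0.024 M:
3.1 × 10^-9 = (0.024) × [Li^+]^3
[Li^+] = (3.1 × 10^-9 / 2.4 × 10^-2)^(1/3) = 5.1 × 10^-3 M

[Li^+] ≈ 5.1 × 10^-3 M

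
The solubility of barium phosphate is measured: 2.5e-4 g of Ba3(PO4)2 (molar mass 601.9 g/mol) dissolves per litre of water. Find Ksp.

Ksp = 1.3 × 10^-30

Molar solubility s = (2.5 × 10^-4 g/L) / (601.9 g/mol) = 4.15 x 10^-7 M.
Ba3(PO4)2(s) <=> 3 Ba^2+ + 2 PO4^3-
Let s = molar solubility. Then [Ba^2+] = 3s and [PO4^3-] = 2s.
Ksp = [Ba^2+]^3[PO4^3-]^2
Substituting: Ksp = (3s)^3(2s)^2 = 108s^5
With s = 4.15 x 10^-7: Ksp = 1.3 x 10^-30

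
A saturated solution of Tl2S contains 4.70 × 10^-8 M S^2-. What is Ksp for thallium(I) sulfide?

Ksp = 4.15e-22

Tl2S(s) ⇌ 2 Tl^+(aq) + S^2-(aq)
Stoichiometry gives [Tl^+] = (2/1)[S^2-] = 9.400 × 10^-8 M.
Ksp = [Tl^+]^2[S^2-]
Ksp = (9.400 × 10^-8)^2 × 4.70 × 10^-8 = 4.15 x 10^-22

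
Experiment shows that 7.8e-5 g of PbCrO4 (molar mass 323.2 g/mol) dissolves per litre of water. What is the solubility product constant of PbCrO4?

Molar solubility s = (7.8 × 10^-5 g/L) / (323.2 g/mol) = 2.41 x 10^-7 M.
PbCrO4(s) ⇌ Pb^2+ + CrO4^2-
Let s = molar solubility. Then [Pb^2+] = s and [CrO4^2-] = s.
Ksp = [Pb^2+][CrO4^2-]
Ksp = s × s = s^2
Ksp = (2.41 x 10^-7)^2 = 5.8 × 10^-14

Ksp ≈ 5.8 × 10^-14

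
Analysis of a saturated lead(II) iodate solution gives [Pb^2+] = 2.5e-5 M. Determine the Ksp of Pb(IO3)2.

Ksp = 6.3 × 10^-14

Pb(IO3)2(s) <=> Pb^2+ + 2 IO3^-
Stoichiometry gives [IO3^-] = (2/1)[Pb^2+] = 5.00 × 10^-5 M.
Ksp = [Pb^2+][IO3^-]^2
Ksp = 2.5 × 10^-5 × (5.00 x 10^-5)^2 = 6.3 × 10^-14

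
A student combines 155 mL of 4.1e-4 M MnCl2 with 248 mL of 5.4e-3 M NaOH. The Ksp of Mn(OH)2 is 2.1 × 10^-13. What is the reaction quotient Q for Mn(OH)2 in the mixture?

Q = 1.7 × 10^-9

Total volume = 155 + 248 = 403 mL.
[Mn^2+] = 4.1 × 10^-4 × (155/403) = 1.58 × 10^-4 M
[OH^-] = 5.4 × 10^-3 × (248/403) = 3.32 × 10^-3 M
Mn(OH)2(s) ⇌ Mn^2+(aq) + 2 OH^-(aq), so Q = [Mn^2+][OH^-]^2
Q = (1.58 x 10^-4)(3.32 x 10^-3)^2 = 1.7 x 10^-9
Q > Ksp, so Mn(OH)2 will precipitate.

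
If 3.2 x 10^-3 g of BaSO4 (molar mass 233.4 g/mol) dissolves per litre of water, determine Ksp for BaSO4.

Ksp = 1.9 × 10^-10

Molar solubility s = (3.2 × 10^-3 g/L) / (233.4 g/mol) = 1.37 × 10^-5 M.
BaSO4(s) <=> Ba^2+(aq) + SO4^2-(aq)
For each mole of BaSO4 that dissolves: [Ba^2+] = s, [SO4^2-] = s.
Ksp = [Ba^2+][SO4^2-]
Ksp = s × s = s^2
With s = 1.37 × 10^-5: Ksp = 1.9 x 10^-10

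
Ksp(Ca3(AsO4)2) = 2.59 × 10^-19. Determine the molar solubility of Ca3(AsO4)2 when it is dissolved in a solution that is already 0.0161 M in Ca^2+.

s = 1.25e-7 M

Ca3(AsO4)2(s) ⇌ 3 Ca^2+(aq) + 2 AsO4^3-(aq)
Ksp = [Ca^2+]^3[AsO4^3-]^2
Let s be the molar solubility in this solution. [Ca^2+] = 0.0161 + 3s ≈ 0.0161, [AsO4^3-] = 2s (Ksp is small, so little additional dissolves).
Ksp ≈ (0.0161)^3 × (2s)^2
s = 1.25 × 10^-7 M
Check: 3s = 3.7 × 10^-7 ≪ 0.0161, so the approximation is valid.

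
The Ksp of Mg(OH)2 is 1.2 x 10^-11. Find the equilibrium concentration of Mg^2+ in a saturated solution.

Mg(OH)2(s) ⇌ Mg^2+(aq) + 2 OH^-(aq)
Ksp = [Mg^2+][OH^-]^2
Let s = molar solubility. Then [Mg^2+] = s and [OH^-] = 2s.
Substituting: Ksp = s(2s)^2 = 4s^3
s^3 = 1.2 x 10^-11 / 4, so s = 1.44 x 10^-4 M
[Mg^2+] = s = 1.4 × 10^-4 M

[Mg^2+] ≈ 1.4 × 10^-4 M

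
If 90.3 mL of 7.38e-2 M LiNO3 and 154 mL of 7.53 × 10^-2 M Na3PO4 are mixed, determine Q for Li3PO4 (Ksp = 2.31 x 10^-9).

Total volume = 90.3 + 154 = 244.3 mL.
[Li^+] = 7.38 × 10^-2 × (90.3/244.3) = 2.728 × 10^-2 M
[PO4^3-] = 7.53 x 10^-2 × (154/244.3) = 4.747 × 10^-2 M
Li3PO4(s) ⇌ 3 Li^+(aq) + PO4^3-(aq), so Q = [Li^+]^3[PO4^3-]
Q = (2.728 x 10^-2)^3(4.747 × 10^-2) = 9.64 × 10^-7
Q > Ksp, so Li3PO4 will precipitate.

Q ≈ 9.64 × 10^-7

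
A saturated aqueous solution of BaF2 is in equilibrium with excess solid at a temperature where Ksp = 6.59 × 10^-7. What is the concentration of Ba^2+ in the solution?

5.48e-3 M

BaF2(s) ⇌ Ba^2+ + 2 F^-
Ksp = [Ba^2+][F^-]^2
For each mole of BaF2 that dissolves: [Ba^2+] = s, [F^-] = 2s.
Ksp = s(2s)^2 = 4s^3
s = (6.59 × 10^-7 / 4)^(1/3) = 5.482 × 10^-3 M
[Ba^2+] = s = 5.48 × 10^-3 M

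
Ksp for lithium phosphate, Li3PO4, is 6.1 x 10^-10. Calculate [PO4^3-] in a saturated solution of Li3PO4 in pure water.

[PO4^3-] = 2.2 × 10^-3 M

Li3PO4(s) <=> 3 Li^+(aq) + PO4^3-(aq)
Ksp = [Li^+]^3[PO4^3-]
With molar solubility s: [Li^+] = 3s, [PO4^3-] = s.
Ksp = (3s)^3s = 27s^4
s = (6.1 x 10^-10 / 27)^(1/4) = 2.18 × 10^-3 M
[PO4^3-] = s = 2.2 x 10^-3 M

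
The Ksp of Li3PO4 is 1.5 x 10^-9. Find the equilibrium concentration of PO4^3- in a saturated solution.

Li3PO4(s) ⇌ 3 Li^+ + PO4^3-
Ksp = [Li^+]^3[PO4^3-]
For each mole of Li3PO4 that dissolves: [Li^+] = 3s, [PO4^3-] = s.
Ksp = (3s)^3s = 27s^4
s^4 = 1.5 x 10^-9 / 27, so s = 2.73 x 10^-3 M
[PO4^3-] = s = 2.7 × 10^-3 M

[PO4^3-] ≈ 2.7 × 10^-3 M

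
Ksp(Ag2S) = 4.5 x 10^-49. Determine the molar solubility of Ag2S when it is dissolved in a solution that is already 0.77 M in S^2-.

Ag2S(s) <=> 2 Ag^+ + S^2-
Ksp = [Ag^+]^2[S^2-]
If s mol/L dissolves here, [Ag^+] = 2s, [S^2-] = 0.77 + s ≈ 0.77 (since the S^2- already present dominates).
Ksp ≈ (2s)^2 × 0.77
s = 3.8 x 10^-25 M
Check: s = 3.8 × 10^-25 ≪ 0.77, so the approximation is valid.

3.8 × 10^-25 M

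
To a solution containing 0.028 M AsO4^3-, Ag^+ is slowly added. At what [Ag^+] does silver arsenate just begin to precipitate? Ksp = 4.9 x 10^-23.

Ag3AsO4(s) <=> 3 Ag^+(aq) + AsO4^3-(aq)
Ksp = [Ag^+]^3[AsO4^3-]
Precipitation begins when Q = Ksp. With [AsO4^3-] = 0.028 M:
4.9 x 10^-23 = (0.028) × [Ag^+]^3
[Ag^+] = (4.9 x 10^-23 / 2.8 × 10^-2)^(1/3) = 1.2 × 10^-7 M

[Ag^+] = 1.2 × 10^-7 M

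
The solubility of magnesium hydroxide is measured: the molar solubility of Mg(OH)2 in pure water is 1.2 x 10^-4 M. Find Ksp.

Ksp = 6.9e-12

Mg(OH)2(s) ⇌ Mg^2+(aq) + 2 OH^-(aq)
Let s = molar solubility. Then [Mg^2+] = s and [OH^-] = 2s.
Ksp = [Mg^2+][OH^-]^2
Ksp = s(2s)^2 = 4s^3
With s = 1.2 × 10^-4: Ksp = 6.9 x 10^-12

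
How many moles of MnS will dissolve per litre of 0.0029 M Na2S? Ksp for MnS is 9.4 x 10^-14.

MnS(s) <=> Mn^2+(aq) + S^2-(aq)
Ksp = [Mn^2+][S^2-]
Let s be the molar solubility in this solution. [Mn^2+] = s, [S^2-] = 0.0029 + s ≈ 0.0029 (since S^2- from Na2S dominates).
Ksp ≈ s × 0.0029
s = 3.2 × 10^-11 M
Check: s = 3.2 x 10^-11 ≪ 0.0029, so the approximation is valid.

s = 3.2 × 10^-11 M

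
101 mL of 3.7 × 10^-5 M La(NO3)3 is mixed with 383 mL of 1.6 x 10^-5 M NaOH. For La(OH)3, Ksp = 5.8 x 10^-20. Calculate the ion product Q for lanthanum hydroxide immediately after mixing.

Q = 1.6 x 10^-20

Total volume = 101 + 383 = 484 mL.
[La^3+] = 3.7 × 10^-5 × (101/484) = 7.72 x 10^-6 M
[OH^-] = 1.6 × 10^-5 × (383/484) = 1.27 × 10^-5 M
La(OH)3(s) ⇌ La^3+ + 3 OH^-, so Q = [La^3+][OH^-]^3
Q = (7.72 × 10^-6)(1.27 × 10^-5)^3 = 1.6 × 10^-20
Q < Ksp, so no precipitate of La(OH)3 forms.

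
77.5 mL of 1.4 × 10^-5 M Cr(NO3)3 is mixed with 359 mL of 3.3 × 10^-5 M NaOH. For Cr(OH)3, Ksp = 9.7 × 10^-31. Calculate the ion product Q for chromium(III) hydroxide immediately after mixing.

Total volume = 77.5 + 359 = 436.5 mL.
[Cr^3+] = 1.4 × 10^-5 × (77.5/436.5) = 2.49 x 10^-6 M
[OH^-] = 3.3 × 10^-5 × (359/436.5) = 2.71 × 10^-5 M
Cr(OH)3(s) ⇌ Cr^3+ + 3 OH^-, so Q = [Cr^3+][OH^-]^3
Q = (2.49 x 10^-6)(2.71 x 10^-5)^3 = 5.0 × 10^-20
Q > Ksp, so Cr(OH)3 will precipitate.

Q ≈ 5.0 × 10^-20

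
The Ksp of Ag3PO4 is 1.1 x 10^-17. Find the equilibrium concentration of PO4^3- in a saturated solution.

[PO4^3-] ≈ 2.5 × 10^-5 M

Ag3PO4(s) ⇌ 3 Ag^+ + PO4^3-
Ksp = [Ag^+]^3[PO4^3-]
Let s = molar solubility. Then [Ag^+] = 3s and [PO4^3-] = s.
So Ksp = (3s)^3 × s = 27s^4
s^4 = 1.1 x 10^-17 / 27, so s = 2.53 x 10^-5 M
[PO4^3-] = s = 2.5 x 10^-5 M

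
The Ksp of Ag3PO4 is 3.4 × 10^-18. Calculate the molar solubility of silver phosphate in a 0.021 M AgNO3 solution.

Ag3PO4(s) <=> 3 Ag^+(aq) + PO4^3-(aq)
Ksp = [Ag^+]^3[PO4^3-]
Let s = moles of Ag3PO4 that dissolve per litre. [Ag^+] = 0.021 + 3s ≈ 0.021, [PO4^3-] = s (Ksp is small, so little additional dissolves).
Ksp ≈ (0.021)^3 × s
s = 3.7 × 10^-13 M
Check: 3s = 1.1 × 10^-12 ≪ 0.021, so the approximation is valid.

s ≈ 3.7 × 10^-13 M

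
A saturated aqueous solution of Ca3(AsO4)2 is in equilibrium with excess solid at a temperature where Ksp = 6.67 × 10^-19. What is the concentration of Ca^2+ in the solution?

[Ca^2+] ≈ 2.72 × 10^-4 M

Ca3(AsO4)2(s) ⇌ 3 Ca^2+ + 2 AsO4^3-
Ksp = [Ca^2+]^3[AsO4^3-]^2
Let s = molar solubility. Then [Ca^2+] = 3s and [AsO4^3-] = 2s.
So Ksp = (3s)^3 × (2s)^2 = 108s^5
Solving, s = (6.67 × 10^-19/108)^(1/5) = 9.081 × 10^-5 M
[Ca^2+] = 3s = 2.72 × 10^-4 M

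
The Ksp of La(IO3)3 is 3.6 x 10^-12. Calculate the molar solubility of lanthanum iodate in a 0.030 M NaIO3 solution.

s ≈ 1.3 × 10^-7 M

La(IO3)3(s) ⇌ La^3+ + 3 IO3^-
Ksp = [La^3+][IO3^-]^3
Let s = moles of La(IO3)3 that dissolve per litre. [La^3+] = s, [IO3^-] = 0.030 + 3s ≈ 0.030 (common-ion effect: IO3^- is already 0.030 M).
Ksp ≈ s × (0.030)^3
s = 1.3 × 10^-7 M
Check: 3s = 4.0 × 10^-7 ≪ 0.030, so the approximation is valid.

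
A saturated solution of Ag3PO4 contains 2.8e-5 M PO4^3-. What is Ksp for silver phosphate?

Ksp ≈ 1.7 × 10^-17

Ag3PO4(s) ⇌ 3 Ag^+ + PO4^3-
Stoichiometry gives [Ag^+] = (3/1)[PO4^3-] = 8.40 x 10^-5 M.
Ksp = [Ag^+]^3[PO4^3-]
Ksp = (8.40 × 10^-5)^3 × 2.8 × 10^-5 = 1.7 × 10^-17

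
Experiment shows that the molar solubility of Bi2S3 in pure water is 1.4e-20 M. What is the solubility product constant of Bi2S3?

Bi2S3(s) ⇌ 2 Bi^3+(aq) + 3 S^2-(aq)
For each mole of Bi2S3 that dissolves: [Bi^3+] = 2s, [S^2-] = 3s.
Ksp = [Bi^3+]^2[S^2-]^3
Substituting: Ksp = (2s)^2(3s)^3 = 108s^5
Ksp = 108 × (1.4 x 10^-20)^5 = 5.8 × 10^-98

Ksp = 5.8 × 10^-98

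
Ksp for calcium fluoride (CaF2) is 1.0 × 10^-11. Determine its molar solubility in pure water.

CaF2(s) ⇌ Ca^2+(aq) + 2 F^-(aq)
Ksp = [Ca^2+][F^-]^2
With molar solubility s: [Ca^2+] = s, [F^-] = 2s.
Substituting: Ksp = s(2s)^2 = 4s^3
s = (1.0 × 10^-11 / 4)^(1/3) = 1.4 x 10^-4 M

s ≈ 1.4e-4 M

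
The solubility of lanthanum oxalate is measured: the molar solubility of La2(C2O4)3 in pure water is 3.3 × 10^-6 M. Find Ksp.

Ksp = 4.2 × 10^-26

La2(C2O4)3(s) ⇌ 2 La^3+(aq) + 3 C2O4^2-(aq)
If s mol/L of La2(C2O4)3 dissolves, [La^3+] = 2s and [C2O4^2-] = 3s.
Ksp = [La^3+]^2[C2O4^2-]^3
Substituting: Ksp = (2s)^2(3s)^3 = 108s^5
With s = 3.3 × 10^-6: Ksp = 4.2 × 10^-26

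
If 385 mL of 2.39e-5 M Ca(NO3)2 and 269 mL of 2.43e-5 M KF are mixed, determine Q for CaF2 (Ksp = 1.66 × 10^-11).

Total volume = 385 + 269 = 654 mL.
[Ca^2+] = 2.39 × 10^-5 × (385/654) = 1.407 x 10^-5 M
[F^-] = 2.43 x 10^-5 × (269/654) = 9.995 × 10^-6 M
CaF2(s) <=> Ca^2+ + 2 F^-, so Q = [Ca^2+][F^-]^2
Q = (1.407 x 10^-5)(9.995 × 10^-6)^2 = 1.41 × 10^-15
Q < Ksp, so no precipitate of CaF2 forms.

Q = 1.41e-15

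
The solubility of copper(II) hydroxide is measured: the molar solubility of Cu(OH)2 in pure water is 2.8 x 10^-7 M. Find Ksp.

Cu(OH)2(s) ⇌ Cu^2+(aq) + 2 OH^-(aq)
If s mol/L of Cu(OH)2 dissolves, [Cu^2+] = s and [OH^-] = 2s.
Ksp = [Cu^2+][OH^-]^2
Ksp = s(2s)^2 = 4s^3
Ksp = 4 × (2.8 × 10^-7)^3 = 8.8 × 10^-20

8.8 × 10^-20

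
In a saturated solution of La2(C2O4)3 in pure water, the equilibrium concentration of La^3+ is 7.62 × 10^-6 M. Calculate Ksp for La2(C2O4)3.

La2(C2O4)3(s) ⇌ 2 La^3+ + 3 C2O4^2-
Stoichiometry gives [C2O4^2-] = (3/2)[La^3+] = 1.143 × 10^-5 M.
Ksp = [La^3+]^2[C2O4^2-]^3
Ksp = (7.62 x 10^-6)^2 × (1.143 × 10^-5)^3 = 8.67 x 10^-26

Ksp ≈ 8.67 x 10^-26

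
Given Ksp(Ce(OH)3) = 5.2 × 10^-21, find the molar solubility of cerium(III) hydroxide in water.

Ce(OH)3(s) ⇌ Ce^3+(aq) + 3 OH^-(aq)
Ksp = [Ce^3+][OH^-]^3
If s mol/L of Ce(OH)3 dissolves, [Ce^3+] = s and [OH^-] = 3s.
Ksp = s(3s)^3 = 27s^4
Solving, s = (5.2 × 10^-21/27)^(1/4) = 3.7 × 10^-6 M

s ≈ 3.7 x 10^-6 M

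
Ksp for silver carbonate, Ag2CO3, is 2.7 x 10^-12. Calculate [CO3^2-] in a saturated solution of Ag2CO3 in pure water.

[CO3^2-] = 8.8e-5 M

Ag2CO3(s) ⇌ 2 Ag^+(aq) + CO3^2-(aq)
Ksp = [Ag^+]^2[CO3^2-]
For each mole of Ag2CO3 that dissolves: [Ag^+] = 2s, [CO3^2-] = s.
So Ksp = (2s)^2 × s = 4s^3
s = (2.7 x 10^-12 / 4)^(1/3) = 8.77 × 10^-5 M
[CO3^2-] = s = 8.8 × 10^-5 M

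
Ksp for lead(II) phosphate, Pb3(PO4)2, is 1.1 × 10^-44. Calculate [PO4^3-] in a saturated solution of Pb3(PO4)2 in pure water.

1.3 × 10^-9 M

Pb3(PO4)2(s) <=> 3 Pb^2+ + 2 PO4^3-
Ksp = [Pb^2+]^3[PO4^3-]^2
If s mol/L of Pb3(PO4)2 dissolves, [Pb^2+] = 3s and [PO4^3-] = 2s.
So Ksp = (3s)^3 × (2s)^2 = 108s^5
s = (1.1 × 10^-44 / 108)^(1/5) = 6.33 × 10^-10 M
[PO4^3-] = 2s = 1.3 × 10^-9 M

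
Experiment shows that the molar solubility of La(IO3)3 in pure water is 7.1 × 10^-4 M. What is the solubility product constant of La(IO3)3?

La(IO3)3(s) <=> La^3+ + 3 IO3^-
If s mol/L of La(IO3)3 dissolves, [La^3+] = s and [IO3^-] = 3s.
Ksp = [La^3+][IO3^-]^3
Substituting: Ksp = s(3s)^3 = 27s^4
With s = 7.1 × 10^-4: Ksp = 6.9 × 10^-12

Ksp ≈ 6.9 × 10^-12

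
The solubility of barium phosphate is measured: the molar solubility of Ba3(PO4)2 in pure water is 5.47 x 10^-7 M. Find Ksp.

Ba3(PO4)2(s) ⇌ 3 Ba^2+(aq) + 2 PO4^3-(aq)
With molar solubility s: [Ba^2+] = 3s, [PO4^3-] = 2s.
Ksp = [Ba^2+]^3[PO4^3-]^2
Ksp = (3s)^3(2s)^2 = 108s^5
With s = 5.47 x 10^-7: Ksp = 5.29 x 10^-30

Ksp ≈ 5.29 x 10^-30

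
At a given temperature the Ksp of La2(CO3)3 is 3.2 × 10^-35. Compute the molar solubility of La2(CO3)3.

4.9 x 10^-8 M

La2(CO3)3(s) ⇌ 2 La^3+(aq) + 3 CO3^2-(aq)
Ksp = [La^3+]^2[CO3^2-]^3
Let s = molar solubility. Then [La^3+] = 2s and [CO3^2-] = 3s.
Substituting: Ksp = (2s)^2(3s)^3 = 108s^5
Solving, s = (3.2 × 10^-35/108)^(1/5) = 4.9 x 10^-8 M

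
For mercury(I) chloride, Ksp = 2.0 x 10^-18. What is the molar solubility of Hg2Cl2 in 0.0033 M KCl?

s = 1.8e-13 M

Hg2Cl2(s) ⇌ Hg2^2+(aq) + 2 Cl^-(aq)
Ksp = [Hg2^2+][Cl^-]^2
Let s = moles of Hg2Cl2 that dissolve per litre. [Hg2^2+] = s, [Cl^-] = 0.0033 + 2s ≈ 0.0033 (common-ion effect: Cl^- is already 0.0033 M).
Ksp ≈ s × (0.0033)^2
s = 1.8 × 10^-13 M
Check: 2s = 3.7 × 10^-13 ≪ 0.0033, so the approximation is valid.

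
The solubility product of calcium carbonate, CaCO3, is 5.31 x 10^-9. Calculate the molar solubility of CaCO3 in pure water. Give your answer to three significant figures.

CaCO3(s) <=> Ca^2+ + CO3^2-
Ksp = [Ca^2+][CO3^2-]
For each mole of CaCO3 that dissolves: [Ca^2+] = s, [CO3^2-] = s.
Ksp = s × s = s^2
s = (5.31 x 10^-9)^(1/2) = 7.29 × 10^-5 M

7.29 × 10^-5 M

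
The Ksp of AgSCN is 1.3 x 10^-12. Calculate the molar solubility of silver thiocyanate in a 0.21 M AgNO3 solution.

6.2 × 10^-12 M

AgSCN(s) ⇌ Ag^+ + SCN^-
Ksp = [Ag^+][SCN^-]
Let s = moles of AgSCN that dissolve per litre. [Ag^+] = 0.21 + s ≈ 0.21, [SCN^-] = s (Ksp is small, so little additional dissolves).
Ksp ≈ 0.21 × s
s = 6.2 × 10^-12 M
Check: s = 6.2 × 10^-12 ≪ 0.21, so the approximation is valid.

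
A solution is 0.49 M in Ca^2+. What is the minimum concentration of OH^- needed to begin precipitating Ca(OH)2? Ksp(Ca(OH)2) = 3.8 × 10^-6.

Ca(OH)2(s) <=> Ca^2+ + 2 OH^-
Ksp = [Ca^2+][OH^-]^2
Precipitation begins when Q = Ksp. With [Ca^2+] = 0.49 M:
3.8 × 10^-6 = (0.49) × [OH^-]^2
[OH^-] = (3.8 × 10^-6 / 4.9 × 10^-1)^(1/2) = 2.8 x 10^-3 M

[OH^-] = 2.8 × 10^-3 M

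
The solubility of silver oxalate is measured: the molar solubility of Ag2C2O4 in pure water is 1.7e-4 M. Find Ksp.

Ksp ≈ 2.0 × 10^-11

Ag2C2O4(s) ⇌ 2 Ag^+(aq) + C2O4^2-(aq)
With molar solubility s: [Ag^+] = 2s, [C2O4^2-] = s.
Ksp = [Ag^+]^2[C2O4^2-]
Ksp = (2s)^2s = 4s^3
Ksp = 4 × (1.7 × 10^-4)^3 = 2.0 × 10^-11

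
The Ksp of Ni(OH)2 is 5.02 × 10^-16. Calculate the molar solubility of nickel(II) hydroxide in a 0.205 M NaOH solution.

Ni(OH)2(s) ⇌ Ni^2+(aq) + 2 OH^-(aq)
Ksp = [Ni^2+][OH^-]^2
Let s = moles of Ni(OH)2 that dissolve per litre. [Ni^2+] = s, [OH^-] = 0.205 + 2s ≈ 0.205 (since OH^- from NaOH dominates).
Ksp ≈ s × (0.205)^2
s = 1.19 x 10^-14 M
Check: 2s = 2.4 × 10^-14 ≪ 0.205, so the approximation is valid.

1.19 x 10^-14 M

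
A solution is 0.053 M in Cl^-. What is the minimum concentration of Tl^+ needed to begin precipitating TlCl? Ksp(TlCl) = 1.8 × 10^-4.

TlCl(s) <=> Tl^+(aq) + Cl^-(aq)
Ksp = [Tl^+][Cl^-]
Precipitation begins when Q = Ksp. With [Cl^-] = 0.053 M:
1.8 × 10^-4 = (0.053) × [Tl^+]
[Tl^+] = (1.8 × 10^-4 / 5.3 × 10^-2) = 3.4 x 10^-3 M

[Tl^+] ≈ 3.4 × 10^-3 M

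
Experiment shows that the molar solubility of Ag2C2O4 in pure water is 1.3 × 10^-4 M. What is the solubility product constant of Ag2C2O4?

Ksp = 8.8e-12

Ag2C2O4(s) ⇌ 2 Ag^+(aq) + C2O4^2-(aq)
With molar solubility s: [Ag^+] = 2s, [C2O4^2-] = s.
Ksp = [Ag^+]^2[C2O4^2-]
So Ksp = (2s)^2 × s = 4s^3
With s = 1.3 x 10^-4: Ksp = 8.8 x 10^-12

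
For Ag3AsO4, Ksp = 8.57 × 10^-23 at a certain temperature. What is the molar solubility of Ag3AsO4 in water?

Ag3AsO4(s) ⇌ 3 Ag^+ + AsO4^3-
Ksp = [Ag^+]^3[AsO4^3-]
For each mole of Ag3AsO4 that dissolves: [Ag^+] = 3s, [AsO4^3-] = s.
Substituting: Ksp = (3s)^3s = 27s^4
s^4 = 8.57 × 10^-23 / 27, so s = 1.33 x 10^-6 M

s ≈ 1.33e-6 M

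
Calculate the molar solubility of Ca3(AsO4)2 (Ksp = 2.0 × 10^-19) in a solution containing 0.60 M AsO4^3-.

s ≈ 2.7 × 10^-7 M

Ca3(AsO4)2(s) ⇌ 3 Ca^2+(aq) + 2 AsO4^3-(aq)
Ksp = [Ca^2+]^3[AsO4^3-]^2
If s mol/L dissolves here, [Ca^2+] = 3s, [AsO4^3-] = 0.60 + 2s ≈ 0.60 (Ksp is small, so little additional dissolves).
Ksp ≈ (3s)^3 × (0.60)^2
s = 2.7 × 10^-7 M
Check: 2s = 5.5 × 10^-7 ≪ 0.60, so the approximation is valid.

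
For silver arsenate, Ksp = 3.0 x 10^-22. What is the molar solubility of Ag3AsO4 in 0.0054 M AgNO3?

1.9 x 10^-15 M

Ag3AsO4(s) ⇌ 3 Ag^+(aq) + AsO4^3-(aq)
Ksp = [Ag^+]^3[AsO4^3-]
If s mol/L dissolves here, [Ag^+] = 0.0054 + 3s ≈ 0.0054, [AsO4^3-] = s (Ksp is small, so little additional dissolves).
Ksp ≈ (0.0054)^3 × s
s = 1.9 × 10^-15 M
Check: 3s = 5.7 × 10^-15 ≪ 0.0054, so the approximation is valid.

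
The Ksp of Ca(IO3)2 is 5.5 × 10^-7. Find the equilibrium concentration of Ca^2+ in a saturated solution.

5.2e-3 M

Ca(IO3)2(s) ⇌ Ca^2+ + 2 IO3^-
Ksp = [Ca^2+][IO3^-]^2
For each mole of Ca(IO3)2 that dissolves: [Ca^2+] = s, [IO3^-] = 2s.
So Ksp = s × (2s)^2 = 4s^3
Solving, s = (5.5 × 10^-7/4)^(1/3) = 5.16 × 10^-3 M
[Ca^2+] = s = 5.2 x 10^-3 M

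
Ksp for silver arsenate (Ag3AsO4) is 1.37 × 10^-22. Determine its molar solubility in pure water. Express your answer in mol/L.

s = 1.50 x 10^-6 M

Ag3AsO4(s) ⇌ 3 Ag^+(aq) + AsO4^3-(aq)
Ksp = [Ag^+]^3[AsO4^3-]
If s mol/L of Ag3AsO4 dissolves, [Ag^+] = 3s and [AsO4^3-] = s.
Ksp = (3s)^3s = 27s^4
s^4 = 1.37 × 10^-22 / 27, so s = 1.50 × 10^-6 M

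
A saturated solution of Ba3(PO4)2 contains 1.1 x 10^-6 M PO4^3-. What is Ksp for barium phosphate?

Ksp = 5.4 × 10^-30

Ba3(PO4)2(s) ⇌ 3 Ba^2+ + 2 PO4^3-
Stoichiometry gives [Ba^2+] = (3/2)[PO4^3-] = 1.65 × 10^-6 M.
Ksp = [Ba^2+]^3[PO4^3-]^2
Ksp = (1.65 × 10^-6)^3 × (1.1 × 10^-6)^2 = 5.4 × 10^-30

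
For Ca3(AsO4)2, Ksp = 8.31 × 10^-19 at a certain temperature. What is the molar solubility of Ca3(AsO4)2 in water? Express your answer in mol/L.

Ca3(AsO4)2(s) ⇌ 3 Ca^2+(aq) + 2 AsO4^3-(aq)
Ksp = [Ca^2+]^3[AsO4^3-]^2
If s mol/L of Ca3(AsO4)2 dissolves, [Ca^2+] = 3s and [AsO4^3-] = 2s.
Substituting: Ksp = (3s)^3(2s)^2 = 108s^5
Solving, s = (8.31 × 10^-19/108)^(1/5) = 9.49 x 10^-5 M

9.49 x 10^-5 M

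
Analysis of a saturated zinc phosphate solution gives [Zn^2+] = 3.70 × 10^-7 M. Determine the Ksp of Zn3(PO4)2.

Ksp ≈ 3.08 × 10^-33

Zn3(PO4)2(s) <=> 3 Zn^2+(aq) + 2 PO4^3-(aq)
Stoichiometry gives [PO4^3-] = (2/3)[Zn^2+] = 2.467 × 10^-7 M.
Ksp = [Zn^2+]^3[PO4^3-]^2
Ksp = (3.70 × 10^-7)^3 × (2.467 × 10^-7)^2 = 3.08 x 10^-33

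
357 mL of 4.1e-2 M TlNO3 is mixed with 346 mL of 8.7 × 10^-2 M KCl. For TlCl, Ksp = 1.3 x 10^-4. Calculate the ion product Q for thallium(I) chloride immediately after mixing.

Total volume = 357 + 346 = 703 mL.
[Tl^+] = 4.1 × 10^-2 × (357/703) = 2.08 x 10^-2 M
[Cl^-] = 8.7 × 10^-2 × (346/703) = 4.28 x 10^-2 M
TlCl(s) <=> Tl^+(aq) + Cl^-(aq), so Q = [Tl^+][Cl^-]
Q = (2.08 x 10^-2)(4.28 x 10^-2) = 8.9 × 10^-4
Q > Ksp, so TlCl will precipitate.

Q = 8.9 x 10^-4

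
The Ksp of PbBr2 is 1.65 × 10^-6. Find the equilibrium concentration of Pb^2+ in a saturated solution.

PbBr2(s) <=> Pb^2+ + 2 Br^-
Ksp = [Pb^2+][Br^-]^2
If s mol/L of PbBr2 dissolves, [Pb^2+] = s and [Br^-] = 2s.
So Ksp = s × (2s)^2 = 4s^3
s = (1.65 × 10^-6 / 4)^(1/3) = 7.444 × 10^-3 M
[Pb^2+] = s = 7.44 × 10^-3 M

[Pb^2+] ≈ 7.44 × 10^-3 M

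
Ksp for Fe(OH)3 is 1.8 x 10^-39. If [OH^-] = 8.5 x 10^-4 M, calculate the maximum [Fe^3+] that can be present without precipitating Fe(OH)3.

[Fe^3+] = 2.9 x 10^-30 M

Fe(OH)3(s) ⇌ Fe^3+(aq) + 3 OH^-(aq)
Ksp = [Fe^3+][OH^-]^3
Precipitation begins when Q = Ksp. With [OH^-] = 8.5 x 10^-4 M:
1.8 x 10^-39 = (8.5 x 10^-4)^3 × [Fe^3+]
[Fe^3+] = (1.8 x 10^-39 / 6.14 × 10^-10) = 2.9 x 10^-30 M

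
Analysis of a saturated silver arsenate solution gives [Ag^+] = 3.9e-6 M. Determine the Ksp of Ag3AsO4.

Ksp ≈ 7.7 x 10^-23

Ag3AsO4(s) <=> 3 Ag^+ + AsO4^3-
Stoichiometry gives [AsO4^3-] = (1/3)[Ag^+] = 1.30 × 10^-6 M.
Ksp = [Ag^+]^3[AsO4^3-]
Ksp = (3.9 x 10^-6)^3 × 1.30 x 10^-6 = 7.7 x 10^-23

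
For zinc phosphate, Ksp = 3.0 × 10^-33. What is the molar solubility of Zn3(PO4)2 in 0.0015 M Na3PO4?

3.7e-10 M

Zn3(PO4)2(s) ⇌ 3 Zn^2+ + 2 PO4^3-
Ksp = [Zn^2+]^3[PO4^3-]^2
Let s = moles of Zn3(PO4)2 that dissolve per litre. [Zn^2+] = 3s, [PO4^3-] = 0.0015 + 2s ≈ 0.0015 (Ksp is small, so little additional dissolves).
Ksp ≈ (3s)^3 × (0.0015)^2
s = 3.7 × 10^-10 M
Check: 2s = 7.3 × 10^-10 ≪ 0.0015, so the approximation is valid.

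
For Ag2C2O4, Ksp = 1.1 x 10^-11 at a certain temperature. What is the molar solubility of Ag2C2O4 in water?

Ag2C2O4(s) ⇌ 2 Ag^+(aq) + C2O4^2-(aq)
Ksp = [Ag^+]^2[C2O4^2-]
If s mol/L of Ag2C2O4 dissolves, [Ag^+] = 2s and [C2O4^2-] = s.
Ksp = (2s)^2s = 4s^3
s^3 = 1.1 x 10^-11 / 4, so s = 1.4 x 10^-4 M

1.4e-4 M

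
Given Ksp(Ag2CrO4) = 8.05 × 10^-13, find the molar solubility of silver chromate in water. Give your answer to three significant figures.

5.86 x 10^-5 M

Ag2CrO4(s) <=> 2 Ag^+ + CrO4^2-
Ksp = [Ag^+]^2[CrO4^2-]
With molar solubility s: [Ag^+] = 2s, [CrO4^2-] = s.
Ksp = (2s)^2s = 4s^3
s^3 = 8.05 × 10^-13 / 4, so s = 5.86 × 10^-5 M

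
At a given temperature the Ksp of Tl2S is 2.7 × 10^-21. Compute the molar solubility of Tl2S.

Tl2S(s) ⇌ 2 Tl^+(aq) + S^2-(aq)
Ksp = [Tl^+]^2[S^2-]
With molar solubility s: [Tl^+] = 2s, [S^2-] = s.
So Ksp = (2s)^2 × s = 4s^3
s^3 = 2.7 × 10^-21 / 4, so s = 8.8 x 10^-8 M

s = 8.8e-8 M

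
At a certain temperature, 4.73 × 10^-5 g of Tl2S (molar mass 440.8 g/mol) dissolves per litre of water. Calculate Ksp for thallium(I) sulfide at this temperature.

Molar solubility s = (4.73 x 10^-5 g/L) / (440.8 g/mol) = 1.073 × 10^-7 M.
Tl2S(s) <=> 2 Tl^+ + S^2-
Let s = molar solubility. Then [Tl^+] = 2s and [S^2-] = s.
Ksp = [Tl^+]^2[S^2-]
Substituting: Ksp = (2s)^2s = 4s^3
Ksp = 4 × (1.073 × 10^-7)^3 = 4.94 x 10^-21

4.94 × 10^-21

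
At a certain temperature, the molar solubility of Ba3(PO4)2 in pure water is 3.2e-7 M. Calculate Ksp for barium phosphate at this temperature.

3.6 × 10^-31

Ba3(PO4)2(s) <=> 3 Ba^2+(aq) + 2 PO4^3-(aq)
For each mole of Ba3(PO4)2 that dissolves: [Ba^2+] = 3s, [PO4^3-] = 2s.
Ksp = [Ba^2+]^3[PO4^3-]^2
Ksp = (3s)^3(2s)^2 = 108s^5
Ksp = 108 × (3.2 x 10^-7)^5 = 3.6 x 10^-31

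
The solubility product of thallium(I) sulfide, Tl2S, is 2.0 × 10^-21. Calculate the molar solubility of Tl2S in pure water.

s = 7.9e-8 M

Tl2S(s) <=> 2 Tl^+ + S^2-
Ksp = [Tl^+]^2[S^2-]
Let s = molar solubility. Then [Tl^+] = 2s and [S^2-] = s.
Substituting: Ksp = (2s)^2s = 4s^3
s^3 = 2.0 × 10^-21 / 4, so s = 7.9 x 10^-8 M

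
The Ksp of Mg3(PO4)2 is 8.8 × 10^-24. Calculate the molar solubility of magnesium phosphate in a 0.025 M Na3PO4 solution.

Mg3(PO4)2(s) ⇌ 3 Mg^2+ + 2 PO4^3-
Ksp = [Mg^2+]^3[PO4^3-]^2
If s mol/L dissolves here, [Mg^2+] = 3s, [PO4^3-] = 0.025 + 2s ≈ 0.025 (common-ion effect: PO4^3- is already 0.025 M).
Ksp ≈ (3s)^3 × (0.025)^2
s = 8.0 x 10^-8 M
Check: 2s = 1.6 × 10^-7 ≪ 0.025, so the approximation is valid.

s = 8.0 × 10^-8 M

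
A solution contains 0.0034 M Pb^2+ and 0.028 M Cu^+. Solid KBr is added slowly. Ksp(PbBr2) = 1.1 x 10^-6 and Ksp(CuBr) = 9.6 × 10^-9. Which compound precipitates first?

Precipitation of each salt starts when its ion product equals its Ksp.
For PbBr2: 1.1 x 10^-6 = 0.0034 × [Br^-]^2  ⇒  [Br^-] = 1.8 x 10^-2 M.
For CuBr: 9.6 × 10^-9 = 0.028 × [Br^-]  ⇒  [Br^-] = 3.4 × 10^-7 M.
The salt with the lower threshold [Br^-] precipitates first: CuBr.

CuBr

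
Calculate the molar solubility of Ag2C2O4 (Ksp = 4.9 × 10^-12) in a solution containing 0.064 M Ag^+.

s ≈ 1.2 × 10^-9 M

Ag2C2O4(s) ⇌ 2 Ag^+ + C2O4^2-
Ksp = [Ag^+]^2[C2O4^2-]
Let s = moles of Ag2C2O4 that dissolve per litre. [Ag^+] = 0.064 + 2s ≈ 0.064, [C2O4^2-] = s (Ksp is small, so little additional dissolves).
Ksp ≈ (0.064)^2 × s
s = 1.2 × 10^-9 M
Check: 2s = 2.4 x 10^-9 ≪ 0.064, so the approximation is valid.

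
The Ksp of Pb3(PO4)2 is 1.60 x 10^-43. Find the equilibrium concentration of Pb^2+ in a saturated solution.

Pb3(PO4)2(s) ⇌ 3 Pb^2+ + 2 PO4^3-
Ksp = [Pb^2+]^3[PO4^3-]^2
With molar solubility s: [Pb^2+] = 3s, [PO4^3-] = 2s.
So Ksp = (3s)^3 × (2s)^2 = 108s^5
s^5 = 1.60 x 10^-43 / 108, so s = 1.082 × 10^-9 M
[Pb^2+] = 3s = 3.25 x 10^-9 M

[Pb^2+] = 3.25e-9 M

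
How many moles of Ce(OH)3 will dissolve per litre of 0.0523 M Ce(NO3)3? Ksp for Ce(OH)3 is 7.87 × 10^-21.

s = 1.77e-7 M

Ce(OH)3(s) ⇌ Ce^3+ + 3 OH^-
Ksp = [Ce^3+][OH^-]^3
Let s be the molar solubility in this solution. [Ce^3+] = 0.0523 + s ≈ 0.0523, [OH^-] = 3s (since Ce^3+ from Ce(NO3)3 dominates).
Ksp ≈ 0.0523 × (3s)^3
s = 1.77 × 10^-7 M
Check: s = 1.8 × 10^-7 ≪ 0.0523, so the approximation is valid.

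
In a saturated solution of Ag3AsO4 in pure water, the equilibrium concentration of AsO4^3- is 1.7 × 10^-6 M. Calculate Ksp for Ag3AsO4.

Ag3AsO4(s) ⇌ 3 Ag^+ + AsO4^3-
Stoichiometry gives [Ag^+] = (3/1)[AsO4^3-] = 5.10 × 10^-6 M.
Ksp = [Ag^+]^3[AsO4^3-]
Ksp = (5.10 × 10^-6)^3 × 1.7 x 10^-6 = 2.3 × 10^-22

Ksp = 2.3 × 10^-22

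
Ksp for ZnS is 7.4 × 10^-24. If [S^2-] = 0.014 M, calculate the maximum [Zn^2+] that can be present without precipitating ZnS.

[Zn^2+] = 5.3e-22 M

ZnS(s) <=> Zn^2+(aq) + S^2-(aq)
Ksp = [Zn^2+][S^2-]
Precipitation begins when Q = Ksp. With [S^2-] = 0.014 M:
7.4 × 10^-24 = (0.014) × [Zn^2+]
[Zn^2+] = (7.4 × 10^-24 / 1.4 x 10^-2) = 5.3 x 10^-22 M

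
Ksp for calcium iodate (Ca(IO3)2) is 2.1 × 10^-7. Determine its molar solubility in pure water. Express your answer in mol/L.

3.7 × 10^-3 M

Ca(IO3)2(s) <=> Ca^2+(aq) + 2 IO3^-(aq)
Ksp = [Ca^2+][IO3^-]^2
Let s = molar solubility. Then [Ca^2+] = s and [IO3^-] = 2s.
So Ksp = s × (2s)^2 = 4s^3
s^3 = 2.1 × 10^-7 / 4, so s = 3.7 × 10^-3 M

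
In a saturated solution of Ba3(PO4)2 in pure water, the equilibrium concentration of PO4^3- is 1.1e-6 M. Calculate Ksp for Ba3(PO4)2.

Ksp ≈ 5.4 × 10^-30

Ba3(PO4)2(s) ⇌ 3 Ba^2+(aq) + 2 PO4^3-(aq)
Stoichiometry gives [Ba^2+] = (3/2)[PO4^3-] = 1.65 × 10^-6 M.
Ksp = [Ba^2+]^3[PO4^3-]^2
Ksp = (1.65 × 10^-6)^3 × (1.1 x 10^-6)^2 = 5.4 × 10^-30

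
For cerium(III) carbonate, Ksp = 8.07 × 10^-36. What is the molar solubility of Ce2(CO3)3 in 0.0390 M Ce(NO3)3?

s ≈ 5.81 × 10^-12 M

Ce2(CO3)3(s) <=> 2 Ce^3+(aq) + 3 CO3^2-(aq)
Ksp = [Ce^3+]^2[CO3^2-]^3
Let s = moles of Ce2(CO3)3 that dissolve per litre. [Ce^3+] = 0.0390 + 2s ≈ 0.0390, [CO3^2-] = 3s (Ksp is small, so little additional dissolves).
Ksp ≈ (0.0390)^2 × (3s)^3
s = 5.81 × 10^-12 M
Check: 2s = 1.2 × 10^-11 ≪ 0.0390, so the approximation is valid.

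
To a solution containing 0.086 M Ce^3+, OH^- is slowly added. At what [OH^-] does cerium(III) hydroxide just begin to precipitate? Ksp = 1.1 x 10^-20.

Ce(OH)3(s) ⇌ Ce^3+ + 3 OH^-
Ksp = [Ce^3+][OH^-]^3
Precipitation begins when Q = Ksp. With [Ce^3+] = 0.086 M:
1.1 x 10^-20 = (0.086) × [OH^-]^3
[OH^-] = (1.1 x 10^-20 / 8.6 x 10^-2)^(1/3) = 5.0 × 10^-7 M

5.0e-7 M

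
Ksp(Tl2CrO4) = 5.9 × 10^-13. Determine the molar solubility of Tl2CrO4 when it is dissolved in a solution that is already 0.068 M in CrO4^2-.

s ≈ 1.5 × 10^-6 M

Tl2CrO4(s) <=> 2 Tl^+ + CrO4^2-
Ksp = [Tl^+]^2[CrO4^2-]
Let s be the molar solubility in this solution. [Tl^+] = 2s, [CrO4^2-] = 0.068 + s ≈ 0.068 (Ksp is small, so little additional dissolves).
Ksp ≈ (2s)^2 × 0.068
s = 1.5 × 10^-6 M
Check: s = 1.5 x 10^-6 ≪ 0.068, so the approximation is valid.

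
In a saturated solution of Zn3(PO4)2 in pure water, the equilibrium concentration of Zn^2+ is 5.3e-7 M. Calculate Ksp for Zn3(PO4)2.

Ksp ≈ 1.9 x 10^-32

Zn3(PO4)2(s) ⇌ 3 Zn^2+(aq) + 2 PO4^3-(aq)
Stoichiometry gives [PO4^3-] = (2/3)[Zn^2+] = 3.53 x 10^-7 M.
Ksp = [Zn^2+]^3[PO4^3-]^2
Ksp = (5.3 x 10^-7)^3 × (3.53 × 10^-7)^2 = 1.9 × 10^-32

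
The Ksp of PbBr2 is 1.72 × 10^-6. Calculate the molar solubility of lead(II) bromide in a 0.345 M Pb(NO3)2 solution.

PbBr2(s) ⇌ Pb^2+ + 2 Br^-
Ksp = [Pb^2+][Br^-]^2
Let s = moles of PbBr2 that dissolve per litre. [Pb^2+] = 0.345 + s ≈ 0.345, [Br^-] = 2s (since Pb^2+ from Pb(NO3)2 dominates).
Ksp ≈ 0.345 × (2s)^2
s = 1.12 × 10^-3 M
Check: s = 1.1 × 10^-3 ≪ 0.345, so the approximation is valid.

1.12 × 10^-3 M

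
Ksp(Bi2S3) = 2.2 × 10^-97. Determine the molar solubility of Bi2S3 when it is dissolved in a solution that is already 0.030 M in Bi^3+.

Bi2S3(s) ⇌ 2 Bi^3+(aq) + 3 S^2-(aq)
Ksp = [Bi^3+]^2[S^2-]^3
If s mol/L dissolves here, [Bi^3+] = 0.030 + 2s ≈ 0.030, [S^2-] = 3s (since the Bi^3+ already present dominates).
Ksp ≈ (0.030)^2 × (3s)^3
s = 2.1 × 10^-32 M
Check: 2s = 4.2 × 10^-32 ≪ 0.030, so the approximation is valid.

s = 2.1 × 10^-32 M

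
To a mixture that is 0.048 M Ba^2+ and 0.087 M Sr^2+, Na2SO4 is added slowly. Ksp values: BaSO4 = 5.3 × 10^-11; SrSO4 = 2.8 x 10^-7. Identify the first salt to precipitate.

BaSO4

Each salt begins to precipitate when Q = Ksp, i.e. when [SO4^2-] reaches its threshold.
For BaSO4: 5.3 × 10^-11 = 0.048 × [SO4^2-]  ⇒  [SO4^2-] = 1.1 × 10^-9 M.
For SrSO4: 2.8 x 10^-7 = 0.087 × [SO4^2-]  ⇒  [SO4^2-] = 3.2 × 10^-6 M.
The salt with the lower threshold [SO4^2-] precipitates first: BaSO4.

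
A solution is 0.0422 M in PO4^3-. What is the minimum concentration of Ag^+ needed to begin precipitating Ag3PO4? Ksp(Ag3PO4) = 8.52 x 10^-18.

Ag3PO4(s) ⇌ 3 Ag^+(aq) + PO4^3-(aq)
Ksp = [Ag^+]^3[PO4^3-]
Precipitation begins when Q = Ksp. With [PO4^3-] = 0.0422 M:
8.52 x 10^-18 = (0.0422) × [Ag^+]^3
[Ag^+] = (8.52 x 10^-18 / 4.22 × 10^-2)^(1/3) = 5.87 × 10^-6 M

[Ag^+] = 5.87 × 10^-6 M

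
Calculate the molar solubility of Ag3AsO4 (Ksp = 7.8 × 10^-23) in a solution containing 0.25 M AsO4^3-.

s = 2.3 × 10^-8 M

Ag3AsO4(s) <=> 3 Ag^+ + AsO4^3-
Ksp = [Ag^+]^3[AsO4^3-]
Let s = moles of Ag3AsO4 that dissolve per litre. [Ag^+] = 3s, [AsO4^3-] = 0.25 + s ≈ 0.25 (Ksp is small, so little additional dissolves).
Ksp ≈ (3s)^3 × 0.25
s = 2.3 × 10^-8 M
Check: s = 2.3 × 10^-8 ≪ 0.25, so the approximation is valid.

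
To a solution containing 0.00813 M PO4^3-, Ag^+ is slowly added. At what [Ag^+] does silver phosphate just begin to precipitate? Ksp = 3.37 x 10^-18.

Ag3PO4(s) ⇌ 3 Ag^+(aq) + PO4^3-(aq)
Ksp = [Ag^+]^3[PO4^3-]
Precipitation begins when Q = Ksp. With [PO4^3-] = 0.00813 M:
3.37 x 10^-18 = (0.00813) × [Ag^+]^3
[Ag^+] = (3.37 x 10^-18 / 8.13 × 10^-3)^(1/3) = 7.46 x 10^-6 M

[Ag^+] = 7.46 × 10^-6 M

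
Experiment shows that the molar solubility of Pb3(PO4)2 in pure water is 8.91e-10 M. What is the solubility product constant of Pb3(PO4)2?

Ksp ≈ 6.06 × 10^-44

Pb3(PO4)2(s) <=> 3 Pb^2+(aq) + 2 PO4^3-(aq)
With molar solubility s: [Pb^2+] = 3s, [PO4^3-] = 2s.
Ksp = [Pb^2+]^3[PO4^3-]^2
Substituting: Ksp = (3s)^3(2s)^2 = 108s^5
With s = 8.91 × 10^-10: Ksp = 6.06 x 10^-44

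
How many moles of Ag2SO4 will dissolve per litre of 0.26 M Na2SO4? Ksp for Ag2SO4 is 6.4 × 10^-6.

2.5 x 10^-3 M

Ag2SO4(s) ⇌ 2 Ag^+(aq) + SO4^2-(aq)
Ksp = [Ag^+]^2[SO4^2-]
If s mol/L dissolves here, [Ag^+] = 2s, [SO4^2-] = 0.26 + s ≈ 0.26 (Ksp is small, so little additional dissolves).
Ksp ≈ (2s)^2 × 0.26
s = 2.5 × 10^-3 M
Check: s = 2.5 x 10^-3 ≪ 0.26, so the approximation is valid.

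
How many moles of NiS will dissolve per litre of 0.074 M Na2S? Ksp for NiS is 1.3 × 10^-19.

1.8 x 10^-18 M

NiS(s) ⇌ Ni^2+ + S^2-
Ksp = [Ni^2+][S^2-]
Let s be the molar solubility in this solution. [Ni^2+] = s, [S^2-] = 0.074 + s ≈ 0.074 (since S^2- from Na2S dominates).
Ksp ≈ s × 0.074
s = 1.8 x 10^-18 M
Check: s = 1.8 × 10^-18 ≪ 0.074, so the approximation is valid.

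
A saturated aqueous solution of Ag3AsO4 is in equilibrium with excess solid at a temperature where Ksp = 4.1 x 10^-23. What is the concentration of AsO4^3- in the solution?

[AsO4^3-] = 1.1 × 10^-6 M

Ag3AsO4(s) ⇌ 3 Ag^+(aq) + AsO4^3-(aq)
Ksp = [Ag^+]^3[AsO4^3-]
Let s = molar solubility. Then [Ag^+] = 3s and [AsO4^3-] = s.
Ksp = (3s)^3s = 27s^4
s^4 = 4.1 x 10^-23 / 27, so s = 1.11 × 10^-6 M
[AsO4^3-] = s = 1.1 × 10^-6 M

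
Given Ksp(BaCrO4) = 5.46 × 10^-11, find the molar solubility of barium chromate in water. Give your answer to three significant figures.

BaCrO4(s) ⇌ Ba^2+(aq) + CrO4^2-(aq)
Ksp = [Ba^2+][CrO4^2-]
If s mol/L of BaCrO4 dissolves, [Ba^2+] = s and [CrO4^2-] = s.
Ksp = s^2
s = √(5.46 × 10^-11) = 7.39 × 10^-6 M

s = 7.39e-6 M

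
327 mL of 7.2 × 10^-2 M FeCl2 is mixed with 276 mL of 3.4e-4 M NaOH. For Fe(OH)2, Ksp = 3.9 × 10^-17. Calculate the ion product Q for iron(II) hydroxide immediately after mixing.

9.5 × 10^-10

Total volume = 327 + 276 = 603 mL.
[Fe^2+] = 7.2 × 10^-2 × (327/603) = 3.90 × 10^-2 M
[OH^-] = 3.4 x 10^-4 × (276/603) = 1.56 × 10^-4 M
Fe(OH)2(s) <=> Fe^2+(aq) + 2 OH^-(aq), so Q = [Fe^2+][OH^-]^2
Q = (3.90 × 10^-2)(1.56 × 10^-4)^2 = 9.5 × 10^-10
Q > Ksp, so Fe(OH)2 will precipitate.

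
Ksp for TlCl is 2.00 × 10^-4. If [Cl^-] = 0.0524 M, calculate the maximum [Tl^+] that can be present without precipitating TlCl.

TlCl(s) <=> Tl^+(aq) + Cl^-(aq)
Ksp = [Tl^+][Cl^-]
Precipitation begins when Q = Ksp. With [Cl^-] = 0.0524 M:
2.00 × 10^-4 = (0.0524) × [Tl^+]
[Tl^+] = (2.00 × 10^-4 / 5.24 × 10^-2) = 3.82 × 10^-3 M

[Tl^+] = 3.82 x 10^-3 M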